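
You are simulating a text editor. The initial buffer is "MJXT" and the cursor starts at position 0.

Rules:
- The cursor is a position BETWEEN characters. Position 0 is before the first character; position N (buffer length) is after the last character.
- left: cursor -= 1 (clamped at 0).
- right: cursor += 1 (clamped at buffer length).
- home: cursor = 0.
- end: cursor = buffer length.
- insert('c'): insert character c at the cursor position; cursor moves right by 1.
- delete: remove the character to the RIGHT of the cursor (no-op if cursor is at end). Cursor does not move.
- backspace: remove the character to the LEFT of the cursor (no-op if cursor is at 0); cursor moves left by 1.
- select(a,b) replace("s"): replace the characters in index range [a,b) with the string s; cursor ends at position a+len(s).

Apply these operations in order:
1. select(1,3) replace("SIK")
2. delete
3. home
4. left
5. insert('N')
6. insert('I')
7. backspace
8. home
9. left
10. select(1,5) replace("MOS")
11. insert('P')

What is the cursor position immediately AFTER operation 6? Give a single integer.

Answer: 2

Derivation:
After op 1 (select(1,3) replace("SIK")): buf='MSIKT' cursor=4
After op 2 (delete): buf='MSIK' cursor=4
After op 3 (home): buf='MSIK' cursor=0
After op 4 (left): buf='MSIK' cursor=0
After op 5 (insert('N')): buf='NMSIK' cursor=1
After op 6 (insert('I')): buf='NIMSIK' cursor=2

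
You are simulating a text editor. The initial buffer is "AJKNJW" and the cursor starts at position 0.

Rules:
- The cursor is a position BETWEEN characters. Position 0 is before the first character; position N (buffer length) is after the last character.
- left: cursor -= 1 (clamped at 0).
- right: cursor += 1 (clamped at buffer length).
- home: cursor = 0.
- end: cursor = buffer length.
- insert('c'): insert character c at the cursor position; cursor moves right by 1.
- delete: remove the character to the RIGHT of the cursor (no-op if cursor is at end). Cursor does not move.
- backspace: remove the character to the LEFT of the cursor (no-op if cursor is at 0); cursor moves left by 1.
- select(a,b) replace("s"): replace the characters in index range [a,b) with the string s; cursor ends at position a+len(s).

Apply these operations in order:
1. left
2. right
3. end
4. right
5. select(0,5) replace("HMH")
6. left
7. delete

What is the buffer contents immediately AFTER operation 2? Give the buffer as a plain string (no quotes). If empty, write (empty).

Answer: AJKNJW

Derivation:
After op 1 (left): buf='AJKNJW' cursor=0
After op 2 (right): buf='AJKNJW' cursor=1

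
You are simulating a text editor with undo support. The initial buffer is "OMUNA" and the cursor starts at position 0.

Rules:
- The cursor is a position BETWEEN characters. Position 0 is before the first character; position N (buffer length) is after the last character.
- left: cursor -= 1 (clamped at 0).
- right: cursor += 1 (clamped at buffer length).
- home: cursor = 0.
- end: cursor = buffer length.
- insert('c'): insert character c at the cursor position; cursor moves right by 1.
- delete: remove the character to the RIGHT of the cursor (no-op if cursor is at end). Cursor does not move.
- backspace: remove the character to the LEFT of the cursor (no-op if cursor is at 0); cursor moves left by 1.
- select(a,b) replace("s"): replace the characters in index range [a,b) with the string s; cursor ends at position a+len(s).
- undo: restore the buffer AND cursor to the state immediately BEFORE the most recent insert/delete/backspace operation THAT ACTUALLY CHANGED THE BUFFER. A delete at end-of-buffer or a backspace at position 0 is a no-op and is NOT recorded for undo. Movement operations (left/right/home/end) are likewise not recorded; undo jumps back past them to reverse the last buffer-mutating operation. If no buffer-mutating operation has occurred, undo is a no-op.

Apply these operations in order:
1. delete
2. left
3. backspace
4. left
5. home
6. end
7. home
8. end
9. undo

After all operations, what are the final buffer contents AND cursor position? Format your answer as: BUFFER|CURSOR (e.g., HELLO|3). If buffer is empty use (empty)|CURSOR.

After op 1 (delete): buf='MUNA' cursor=0
After op 2 (left): buf='MUNA' cursor=0
After op 3 (backspace): buf='MUNA' cursor=0
After op 4 (left): buf='MUNA' cursor=0
After op 5 (home): buf='MUNA' cursor=0
After op 6 (end): buf='MUNA' cursor=4
After op 7 (home): buf='MUNA' cursor=0
After op 8 (end): buf='MUNA' cursor=4
After op 9 (undo): buf='OMUNA' cursor=0

Answer: OMUNA|0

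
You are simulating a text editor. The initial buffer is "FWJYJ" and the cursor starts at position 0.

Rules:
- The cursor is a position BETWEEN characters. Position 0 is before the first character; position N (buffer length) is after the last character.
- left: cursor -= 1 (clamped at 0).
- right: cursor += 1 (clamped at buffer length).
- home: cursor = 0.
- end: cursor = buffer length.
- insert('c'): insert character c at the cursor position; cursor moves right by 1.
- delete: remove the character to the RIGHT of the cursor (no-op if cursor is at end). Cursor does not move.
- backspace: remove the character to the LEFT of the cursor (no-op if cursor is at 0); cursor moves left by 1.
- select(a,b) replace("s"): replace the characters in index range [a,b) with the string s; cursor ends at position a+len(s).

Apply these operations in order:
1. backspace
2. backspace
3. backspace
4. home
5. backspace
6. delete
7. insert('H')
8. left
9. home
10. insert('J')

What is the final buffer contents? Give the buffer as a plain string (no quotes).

After op 1 (backspace): buf='FWJYJ' cursor=0
After op 2 (backspace): buf='FWJYJ' cursor=0
After op 3 (backspace): buf='FWJYJ' cursor=0
After op 4 (home): buf='FWJYJ' cursor=0
After op 5 (backspace): buf='FWJYJ' cursor=0
After op 6 (delete): buf='WJYJ' cursor=0
After op 7 (insert('H')): buf='HWJYJ' cursor=1
After op 8 (left): buf='HWJYJ' cursor=0
After op 9 (home): buf='HWJYJ' cursor=0
After op 10 (insert('J')): buf='JHWJYJ' cursor=1

Answer: JHWJYJ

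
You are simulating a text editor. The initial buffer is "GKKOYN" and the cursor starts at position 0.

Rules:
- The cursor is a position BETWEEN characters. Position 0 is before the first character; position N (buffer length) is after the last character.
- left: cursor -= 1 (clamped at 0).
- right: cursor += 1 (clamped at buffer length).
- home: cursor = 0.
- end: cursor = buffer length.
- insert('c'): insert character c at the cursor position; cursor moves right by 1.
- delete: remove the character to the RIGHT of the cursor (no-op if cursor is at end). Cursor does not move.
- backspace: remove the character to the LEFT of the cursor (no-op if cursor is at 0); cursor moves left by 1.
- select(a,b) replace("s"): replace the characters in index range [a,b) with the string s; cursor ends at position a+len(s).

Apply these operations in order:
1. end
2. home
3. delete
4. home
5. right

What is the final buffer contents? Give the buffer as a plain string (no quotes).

After op 1 (end): buf='GKKOYN' cursor=6
After op 2 (home): buf='GKKOYN' cursor=0
After op 3 (delete): buf='KKOYN' cursor=0
After op 4 (home): buf='KKOYN' cursor=0
After op 5 (right): buf='KKOYN' cursor=1

Answer: KKOYN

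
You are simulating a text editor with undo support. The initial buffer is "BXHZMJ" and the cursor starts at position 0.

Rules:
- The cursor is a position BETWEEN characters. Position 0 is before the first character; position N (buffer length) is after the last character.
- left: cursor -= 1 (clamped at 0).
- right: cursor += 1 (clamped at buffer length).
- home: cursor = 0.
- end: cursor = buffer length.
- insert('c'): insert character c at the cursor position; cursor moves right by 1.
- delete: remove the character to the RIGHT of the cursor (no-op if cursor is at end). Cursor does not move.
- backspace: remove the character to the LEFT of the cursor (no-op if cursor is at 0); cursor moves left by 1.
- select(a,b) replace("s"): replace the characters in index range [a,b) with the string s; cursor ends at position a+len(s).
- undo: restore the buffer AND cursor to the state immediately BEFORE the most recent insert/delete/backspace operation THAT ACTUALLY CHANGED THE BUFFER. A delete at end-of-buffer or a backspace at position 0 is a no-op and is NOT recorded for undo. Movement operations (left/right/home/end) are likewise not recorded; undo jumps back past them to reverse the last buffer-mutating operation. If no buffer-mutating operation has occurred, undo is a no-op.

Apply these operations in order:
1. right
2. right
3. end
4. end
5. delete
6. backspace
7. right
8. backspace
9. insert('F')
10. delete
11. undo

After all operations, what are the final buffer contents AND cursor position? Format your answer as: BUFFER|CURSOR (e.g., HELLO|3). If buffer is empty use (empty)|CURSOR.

After op 1 (right): buf='BXHZMJ' cursor=1
After op 2 (right): buf='BXHZMJ' cursor=2
After op 3 (end): buf='BXHZMJ' cursor=6
After op 4 (end): buf='BXHZMJ' cursor=6
After op 5 (delete): buf='BXHZMJ' cursor=6
After op 6 (backspace): buf='BXHZM' cursor=5
After op 7 (right): buf='BXHZM' cursor=5
After op 8 (backspace): buf='BXHZ' cursor=4
After op 9 (insert('F')): buf='BXHZF' cursor=5
After op 10 (delete): buf='BXHZF' cursor=5
After op 11 (undo): buf='BXHZ' cursor=4

Answer: BXHZ|4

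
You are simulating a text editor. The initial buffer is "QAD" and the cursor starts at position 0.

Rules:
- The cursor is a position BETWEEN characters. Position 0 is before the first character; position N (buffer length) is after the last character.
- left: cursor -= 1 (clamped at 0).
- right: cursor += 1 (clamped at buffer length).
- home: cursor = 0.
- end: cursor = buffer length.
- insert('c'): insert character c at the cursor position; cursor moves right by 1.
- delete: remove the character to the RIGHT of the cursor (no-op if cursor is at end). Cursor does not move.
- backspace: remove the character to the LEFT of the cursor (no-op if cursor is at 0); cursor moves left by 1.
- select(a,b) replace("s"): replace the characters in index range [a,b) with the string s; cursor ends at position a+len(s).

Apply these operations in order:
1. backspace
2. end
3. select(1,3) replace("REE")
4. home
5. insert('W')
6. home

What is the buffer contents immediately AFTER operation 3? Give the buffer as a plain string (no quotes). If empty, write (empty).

After op 1 (backspace): buf='QAD' cursor=0
After op 2 (end): buf='QAD' cursor=3
After op 3 (select(1,3) replace("REE")): buf='QREE' cursor=4

Answer: QREE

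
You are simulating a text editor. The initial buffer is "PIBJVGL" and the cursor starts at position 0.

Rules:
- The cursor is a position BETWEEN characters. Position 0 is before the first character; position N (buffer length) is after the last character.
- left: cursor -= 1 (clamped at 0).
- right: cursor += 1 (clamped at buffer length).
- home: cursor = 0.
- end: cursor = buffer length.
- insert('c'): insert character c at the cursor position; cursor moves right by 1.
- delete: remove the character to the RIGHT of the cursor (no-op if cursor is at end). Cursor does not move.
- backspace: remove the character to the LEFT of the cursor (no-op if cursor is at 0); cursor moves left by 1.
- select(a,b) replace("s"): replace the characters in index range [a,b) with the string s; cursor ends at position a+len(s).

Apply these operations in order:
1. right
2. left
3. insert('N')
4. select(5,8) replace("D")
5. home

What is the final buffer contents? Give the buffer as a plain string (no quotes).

Answer: NPIBJD

Derivation:
After op 1 (right): buf='PIBJVGL' cursor=1
After op 2 (left): buf='PIBJVGL' cursor=0
After op 3 (insert('N')): buf='NPIBJVGL' cursor=1
After op 4 (select(5,8) replace("D")): buf='NPIBJD' cursor=6
After op 5 (home): buf='NPIBJD' cursor=0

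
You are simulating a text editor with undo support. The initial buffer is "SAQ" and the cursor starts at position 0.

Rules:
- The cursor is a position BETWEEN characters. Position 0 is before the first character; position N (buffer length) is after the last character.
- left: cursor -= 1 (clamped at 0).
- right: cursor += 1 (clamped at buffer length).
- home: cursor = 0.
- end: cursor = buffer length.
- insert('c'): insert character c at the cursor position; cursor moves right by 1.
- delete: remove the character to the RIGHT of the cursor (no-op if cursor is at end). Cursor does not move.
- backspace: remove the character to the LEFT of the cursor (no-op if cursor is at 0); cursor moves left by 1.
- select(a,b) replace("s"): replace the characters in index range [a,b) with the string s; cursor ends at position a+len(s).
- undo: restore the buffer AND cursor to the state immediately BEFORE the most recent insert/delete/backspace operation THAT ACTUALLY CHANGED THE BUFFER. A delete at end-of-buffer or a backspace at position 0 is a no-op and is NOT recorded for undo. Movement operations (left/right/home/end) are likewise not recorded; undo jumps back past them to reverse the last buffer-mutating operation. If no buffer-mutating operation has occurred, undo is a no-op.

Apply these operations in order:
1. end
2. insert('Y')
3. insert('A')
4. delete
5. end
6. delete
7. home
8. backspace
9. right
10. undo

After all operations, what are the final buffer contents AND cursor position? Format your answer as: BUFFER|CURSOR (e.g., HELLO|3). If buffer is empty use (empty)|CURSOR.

Answer: SAQY|4

Derivation:
After op 1 (end): buf='SAQ' cursor=3
After op 2 (insert('Y')): buf='SAQY' cursor=4
After op 3 (insert('A')): buf='SAQYA' cursor=5
After op 4 (delete): buf='SAQYA' cursor=5
After op 5 (end): buf='SAQYA' cursor=5
After op 6 (delete): buf='SAQYA' cursor=5
After op 7 (home): buf='SAQYA' cursor=0
After op 8 (backspace): buf='SAQYA' cursor=0
After op 9 (right): buf='SAQYA' cursor=1
After op 10 (undo): buf='SAQY' cursor=4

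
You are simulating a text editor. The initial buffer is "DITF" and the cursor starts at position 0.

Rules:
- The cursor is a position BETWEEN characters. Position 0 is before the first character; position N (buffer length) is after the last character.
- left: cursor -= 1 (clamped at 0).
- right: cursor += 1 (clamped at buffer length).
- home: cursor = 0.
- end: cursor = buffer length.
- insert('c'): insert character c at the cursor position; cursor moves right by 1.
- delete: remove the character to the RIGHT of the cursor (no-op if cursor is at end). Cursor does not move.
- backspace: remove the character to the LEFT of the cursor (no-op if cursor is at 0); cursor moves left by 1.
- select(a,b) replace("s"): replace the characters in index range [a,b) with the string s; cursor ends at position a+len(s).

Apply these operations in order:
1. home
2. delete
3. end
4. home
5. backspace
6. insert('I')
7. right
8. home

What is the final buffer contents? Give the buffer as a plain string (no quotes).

After op 1 (home): buf='DITF' cursor=0
After op 2 (delete): buf='ITF' cursor=0
After op 3 (end): buf='ITF' cursor=3
After op 4 (home): buf='ITF' cursor=0
After op 5 (backspace): buf='ITF' cursor=0
After op 6 (insert('I')): buf='IITF' cursor=1
After op 7 (right): buf='IITF' cursor=2
After op 8 (home): buf='IITF' cursor=0

Answer: IITF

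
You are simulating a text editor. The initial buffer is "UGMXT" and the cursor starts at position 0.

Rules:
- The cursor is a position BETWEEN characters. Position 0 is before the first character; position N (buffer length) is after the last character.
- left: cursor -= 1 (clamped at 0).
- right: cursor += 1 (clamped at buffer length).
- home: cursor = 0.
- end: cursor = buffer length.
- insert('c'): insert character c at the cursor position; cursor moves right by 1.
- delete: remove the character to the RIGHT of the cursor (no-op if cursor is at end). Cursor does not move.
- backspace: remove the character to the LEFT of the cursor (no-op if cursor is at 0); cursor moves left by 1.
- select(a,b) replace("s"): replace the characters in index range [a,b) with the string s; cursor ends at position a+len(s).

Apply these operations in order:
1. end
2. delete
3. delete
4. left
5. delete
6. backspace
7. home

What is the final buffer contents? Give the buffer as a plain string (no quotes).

Answer: UGM

Derivation:
After op 1 (end): buf='UGMXT' cursor=5
After op 2 (delete): buf='UGMXT' cursor=5
After op 3 (delete): buf='UGMXT' cursor=5
After op 4 (left): buf='UGMXT' cursor=4
After op 5 (delete): buf='UGMX' cursor=4
After op 6 (backspace): buf='UGM' cursor=3
After op 7 (home): buf='UGM' cursor=0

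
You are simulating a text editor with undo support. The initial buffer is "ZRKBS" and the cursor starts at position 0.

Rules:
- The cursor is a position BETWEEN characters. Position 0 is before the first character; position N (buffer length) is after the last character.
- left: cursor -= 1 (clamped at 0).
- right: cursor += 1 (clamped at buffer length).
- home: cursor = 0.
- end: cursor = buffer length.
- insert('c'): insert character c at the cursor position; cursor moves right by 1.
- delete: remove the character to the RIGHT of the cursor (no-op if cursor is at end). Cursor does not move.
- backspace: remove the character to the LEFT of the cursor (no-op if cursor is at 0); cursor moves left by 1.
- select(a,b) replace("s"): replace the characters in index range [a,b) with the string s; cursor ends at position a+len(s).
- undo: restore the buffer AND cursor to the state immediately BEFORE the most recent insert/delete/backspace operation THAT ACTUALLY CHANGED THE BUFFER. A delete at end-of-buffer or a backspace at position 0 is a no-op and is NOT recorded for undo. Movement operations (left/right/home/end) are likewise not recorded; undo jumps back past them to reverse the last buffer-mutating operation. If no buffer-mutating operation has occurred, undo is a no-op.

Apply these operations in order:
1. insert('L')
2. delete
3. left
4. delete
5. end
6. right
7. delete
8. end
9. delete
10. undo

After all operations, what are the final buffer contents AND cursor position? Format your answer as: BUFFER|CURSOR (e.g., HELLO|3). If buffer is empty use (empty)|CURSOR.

After op 1 (insert('L')): buf='LZRKBS' cursor=1
After op 2 (delete): buf='LRKBS' cursor=1
After op 3 (left): buf='LRKBS' cursor=0
After op 4 (delete): buf='RKBS' cursor=0
After op 5 (end): buf='RKBS' cursor=4
After op 6 (right): buf='RKBS' cursor=4
After op 7 (delete): buf='RKBS' cursor=4
After op 8 (end): buf='RKBS' cursor=4
After op 9 (delete): buf='RKBS' cursor=4
After op 10 (undo): buf='LRKBS' cursor=0

Answer: LRKBS|0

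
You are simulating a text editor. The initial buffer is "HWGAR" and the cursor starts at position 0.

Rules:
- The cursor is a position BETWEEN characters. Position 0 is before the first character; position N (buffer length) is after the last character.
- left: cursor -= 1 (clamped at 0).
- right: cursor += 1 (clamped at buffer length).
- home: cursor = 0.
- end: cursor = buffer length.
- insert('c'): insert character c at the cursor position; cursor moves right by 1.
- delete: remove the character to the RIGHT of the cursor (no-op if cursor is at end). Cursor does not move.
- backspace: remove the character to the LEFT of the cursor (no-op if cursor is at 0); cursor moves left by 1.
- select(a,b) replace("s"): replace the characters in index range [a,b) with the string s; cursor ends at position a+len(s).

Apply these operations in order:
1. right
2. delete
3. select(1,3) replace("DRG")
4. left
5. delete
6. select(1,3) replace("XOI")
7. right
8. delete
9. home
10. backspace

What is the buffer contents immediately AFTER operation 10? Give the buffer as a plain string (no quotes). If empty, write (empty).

Answer: HXOIR

Derivation:
After op 1 (right): buf='HWGAR' cursor=1
After op 2 (delete): buf='HGAR' cursor=1
After op 3 (select(1,3) replace("DRG")): buf='HDRGR' cursor=4
After op 4 (left): buf='HDRGR' cursor=3
After op 5 (delete): buf='HDRR' cursor=3
After op 6 (select(1,3) replace("XOI")): buf='HXOIR' cursor=4
After op 7 (right): buf='HXOIR' cursor=5
After op 8 (delete): buf='HXOIR' cursor=5
After op 9 (home): buf='HXOIR' cursor=0
After op 10 (backspace): buf='HXOIR' cursor=0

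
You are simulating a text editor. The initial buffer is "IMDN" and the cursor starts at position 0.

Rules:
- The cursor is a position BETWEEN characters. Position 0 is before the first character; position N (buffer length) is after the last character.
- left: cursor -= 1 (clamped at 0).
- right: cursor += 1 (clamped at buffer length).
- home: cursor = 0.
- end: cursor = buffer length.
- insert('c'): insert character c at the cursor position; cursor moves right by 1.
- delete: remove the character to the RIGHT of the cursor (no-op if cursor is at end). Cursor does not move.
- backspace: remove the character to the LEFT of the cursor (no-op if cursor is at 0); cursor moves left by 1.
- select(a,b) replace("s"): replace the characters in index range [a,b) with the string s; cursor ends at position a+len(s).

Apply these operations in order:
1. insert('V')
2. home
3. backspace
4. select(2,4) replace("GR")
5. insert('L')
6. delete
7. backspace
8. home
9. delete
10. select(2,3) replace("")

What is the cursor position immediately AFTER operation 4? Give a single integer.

After op 1 (insert('V')): buf='VIMDN' cursor=1
After op 2 (home): buf='VIMDN' cursor=0
After op 3 (backspace): buf='VIMDN' cursor=0
After op 4 (select(2,4) replace("GR")): buf='VIGRN' cursor=4

Answer: 4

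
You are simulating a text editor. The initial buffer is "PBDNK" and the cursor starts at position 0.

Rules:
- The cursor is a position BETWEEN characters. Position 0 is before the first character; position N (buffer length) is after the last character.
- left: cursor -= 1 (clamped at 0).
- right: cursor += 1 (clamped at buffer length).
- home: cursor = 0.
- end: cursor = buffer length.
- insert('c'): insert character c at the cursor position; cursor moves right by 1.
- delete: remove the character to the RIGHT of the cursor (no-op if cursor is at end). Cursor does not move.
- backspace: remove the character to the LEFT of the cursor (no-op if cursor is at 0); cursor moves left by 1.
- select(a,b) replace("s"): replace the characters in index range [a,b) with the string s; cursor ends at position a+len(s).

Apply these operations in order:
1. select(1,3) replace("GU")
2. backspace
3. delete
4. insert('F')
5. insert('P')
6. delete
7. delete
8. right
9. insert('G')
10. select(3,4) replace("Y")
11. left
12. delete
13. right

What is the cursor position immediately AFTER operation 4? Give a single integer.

After op 1 (select(1,3) replace("GU")): buf='PGUNK' cursor=3
After op 2 (backspace): buf='PGNK' cursor=2
After op 3 (delete): buf='PGK' cursor=2
After op 4 (insert('F')): buf='PGFK' cursor=3

Answer: 3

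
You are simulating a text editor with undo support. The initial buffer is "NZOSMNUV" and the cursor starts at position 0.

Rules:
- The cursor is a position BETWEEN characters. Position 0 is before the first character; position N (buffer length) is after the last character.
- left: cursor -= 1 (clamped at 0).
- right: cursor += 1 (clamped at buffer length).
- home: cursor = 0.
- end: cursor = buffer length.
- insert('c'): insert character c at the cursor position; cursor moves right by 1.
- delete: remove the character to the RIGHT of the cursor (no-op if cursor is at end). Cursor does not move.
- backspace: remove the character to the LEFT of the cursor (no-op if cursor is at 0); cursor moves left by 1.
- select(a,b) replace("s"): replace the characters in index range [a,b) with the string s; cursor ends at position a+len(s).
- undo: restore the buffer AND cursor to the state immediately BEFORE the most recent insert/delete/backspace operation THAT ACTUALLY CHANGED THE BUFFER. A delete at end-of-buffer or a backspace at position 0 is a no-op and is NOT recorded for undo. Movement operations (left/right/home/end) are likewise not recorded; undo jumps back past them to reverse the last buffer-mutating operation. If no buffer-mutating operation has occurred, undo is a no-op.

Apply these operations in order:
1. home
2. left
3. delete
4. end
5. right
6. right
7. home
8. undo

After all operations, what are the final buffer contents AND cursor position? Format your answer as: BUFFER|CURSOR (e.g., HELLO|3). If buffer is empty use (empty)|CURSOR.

Answer: NZOSMNUV|0

Derivation:
After op 1 (home): buf='NZOSMNUV' cursor=0
After op 2 (left): buf='NZOSMNUV' cursor=0
After op 3 (delete): buf='ZOSMNUV' cursor=0
After op 4 (end): buf='ZOSMNUV' cursor=7
After op 5 (right): buf='ZOSMNUV' cursor=7
After op 6 (right): buf='ZOSMNUV' cursor=7
After op 7 (home): buf='ZOSMNUV' cursor=0
After op 8 (undo): buf='NZOSMNUV' cursor=0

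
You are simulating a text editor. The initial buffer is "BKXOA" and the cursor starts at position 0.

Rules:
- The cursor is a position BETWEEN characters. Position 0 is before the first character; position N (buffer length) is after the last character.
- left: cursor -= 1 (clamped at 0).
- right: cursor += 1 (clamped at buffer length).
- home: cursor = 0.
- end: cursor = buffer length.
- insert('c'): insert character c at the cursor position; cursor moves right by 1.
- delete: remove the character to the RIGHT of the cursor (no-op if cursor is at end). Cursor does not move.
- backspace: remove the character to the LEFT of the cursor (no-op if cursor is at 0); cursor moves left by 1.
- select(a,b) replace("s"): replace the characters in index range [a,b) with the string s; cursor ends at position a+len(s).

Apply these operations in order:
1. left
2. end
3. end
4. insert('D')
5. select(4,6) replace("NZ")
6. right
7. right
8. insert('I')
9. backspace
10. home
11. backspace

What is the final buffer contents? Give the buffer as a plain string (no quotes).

After op 1 (left): buf='BKXOA' cursor=0
After op 2 (end): buf='BKXOA' cursor=5
After op 3 (end): buf='BKXOA' cursor=5
After op 4 (insert('D')): buf='BKXOAD' cursor=6
After op 5 (select(4,6) replace("NZ")): buf='BKXONZ' cursor=6
After op 6 (right): buf='BKXONZ' cursor=6
After op 7 (right): buf='BKXONZ' cursor=6
After op 8 (insert('I')): buf='BKXONZI' cursor=7
After op 9 (backspace): buf='BKXONZ' cursor=6
After op 10 (home): buf='BKXONZ' cursor=0
After op 11 (backspace): buf='BKXONZ' cursor=0

Answer: BKXONZ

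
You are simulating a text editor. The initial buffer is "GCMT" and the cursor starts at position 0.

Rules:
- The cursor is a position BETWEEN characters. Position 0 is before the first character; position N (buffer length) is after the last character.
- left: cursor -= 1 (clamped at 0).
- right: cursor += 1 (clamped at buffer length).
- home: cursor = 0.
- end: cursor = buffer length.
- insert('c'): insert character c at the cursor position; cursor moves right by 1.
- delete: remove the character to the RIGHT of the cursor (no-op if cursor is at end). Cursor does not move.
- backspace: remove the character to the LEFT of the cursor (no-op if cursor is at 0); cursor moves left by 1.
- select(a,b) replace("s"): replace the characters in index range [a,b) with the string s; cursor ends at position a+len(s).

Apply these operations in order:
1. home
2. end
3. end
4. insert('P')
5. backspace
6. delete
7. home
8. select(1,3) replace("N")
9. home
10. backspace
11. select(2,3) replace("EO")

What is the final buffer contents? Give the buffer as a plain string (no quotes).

Answer: GNEO

Derivation:
After op 1 (home): buf='GCMT' cursor=0
After op 2 (end): buf='GCMT' cursor=4
After op 3 (end): buf='GCMT' cursor=4
After op 4 (insert('P')): buf='GCMTP' cursor=5
After op 5 (backspace): buf='GCMT' cursor=4
After op 6 (delete): buf='GCMT' cursor=4
After op 7 (home): buf='GCMT' cursor=0
After op 8 (select(1,3) replace("N")): buf='GNT' cursor=2
After op 9 (home): buf='GNT' cursor=0
After op 10 (backspace): buf='GNT' cursor=0
After op 11 (select(2,3) replace("EO")): buf='GNEO' cursor=4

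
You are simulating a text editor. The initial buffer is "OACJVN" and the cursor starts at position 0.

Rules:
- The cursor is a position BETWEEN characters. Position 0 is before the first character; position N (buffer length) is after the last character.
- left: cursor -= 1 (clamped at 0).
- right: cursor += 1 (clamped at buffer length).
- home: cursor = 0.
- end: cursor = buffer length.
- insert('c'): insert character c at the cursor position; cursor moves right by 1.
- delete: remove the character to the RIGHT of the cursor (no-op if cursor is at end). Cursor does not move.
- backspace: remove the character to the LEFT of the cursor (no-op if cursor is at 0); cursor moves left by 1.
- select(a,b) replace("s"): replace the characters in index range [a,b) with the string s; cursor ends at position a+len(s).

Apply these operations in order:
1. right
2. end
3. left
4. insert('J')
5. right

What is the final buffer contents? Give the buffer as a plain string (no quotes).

After op 1 (right): buf='OACJVN' cursor=1
After op 2 (end): buf='OACJVN' cursor=6
After op 3 (left): buf='OACJVN' cursor=5
After op 4 (insert('J')): buf='OACJVJN' cursor=6
After op 5 (right): buf='OACJVJN' cursor=7

Answer: OACJVJN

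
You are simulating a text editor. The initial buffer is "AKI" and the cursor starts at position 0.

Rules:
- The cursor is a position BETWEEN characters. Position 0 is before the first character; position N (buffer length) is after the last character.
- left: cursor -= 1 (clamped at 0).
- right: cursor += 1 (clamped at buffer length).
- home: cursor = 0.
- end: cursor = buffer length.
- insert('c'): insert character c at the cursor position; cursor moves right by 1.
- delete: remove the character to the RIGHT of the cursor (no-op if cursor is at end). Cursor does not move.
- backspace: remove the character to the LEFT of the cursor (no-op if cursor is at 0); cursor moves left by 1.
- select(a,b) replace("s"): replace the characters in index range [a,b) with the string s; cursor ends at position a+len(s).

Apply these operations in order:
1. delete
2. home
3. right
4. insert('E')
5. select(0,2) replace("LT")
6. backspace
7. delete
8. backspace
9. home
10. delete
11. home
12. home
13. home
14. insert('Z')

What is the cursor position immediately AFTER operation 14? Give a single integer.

After op 1 (delete): buf='KI' cursor=0
After op 2 (home): buf='KI' cursor=0
After op 3 (right): buf='KI' cursor=1
After op 4 (insert('E')): buf='KEI' cursor=2
After op 5 (select(0,2) replace("LT")): buf='LTI' cursor=2
After op 6 (backspace): buf='LI' cursor=1
After op 7 (delete): buf='L' cursor=1
After op 8 (backspace): buf='(empty)' cursor=0
After op 9 (home): buf='(empty)' cursor=0
After op 10 (delete): buf='(empty)' cursor=0
After op 11 (home): buf='(empty)' cursor=0
After op 12 (home): buf='(empty)' cursor=0
After op 13 (home): buf='(empty)' cursor=0
After op 14 (insert('Z')): buf='Z' cursor=1

Answer: 1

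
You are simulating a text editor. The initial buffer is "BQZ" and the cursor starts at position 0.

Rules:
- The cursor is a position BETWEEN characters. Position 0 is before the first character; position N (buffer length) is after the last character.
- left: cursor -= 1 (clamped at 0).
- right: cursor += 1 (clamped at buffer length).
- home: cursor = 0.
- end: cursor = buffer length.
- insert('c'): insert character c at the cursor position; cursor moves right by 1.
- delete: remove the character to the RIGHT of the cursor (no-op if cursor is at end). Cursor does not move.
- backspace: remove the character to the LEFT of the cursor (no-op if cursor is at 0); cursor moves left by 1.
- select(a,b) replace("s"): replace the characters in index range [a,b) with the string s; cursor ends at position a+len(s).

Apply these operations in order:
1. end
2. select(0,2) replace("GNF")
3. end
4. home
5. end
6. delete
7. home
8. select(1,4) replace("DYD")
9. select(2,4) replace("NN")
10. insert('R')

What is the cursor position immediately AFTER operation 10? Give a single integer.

Answer: 5

Derivation:
After op 1 (end): buf='BQZ' cursor=3
After op 2 (select(0,2) replace("GNF")): buf='GNFZ' cursor=3
After op 3 (end): buf='GNFZ' cursor=4
After op 4 (home): buf='GNFZ' cursor=0
After op 5 (end): buf='GNFZ' cursor=4
After op 6 (delete): buf='GNFZ' cursor=4
After op 7 (home): buf='GNFZ' cursor=0
After op 8 (select(1,4) replace("DYD")): buf='GDYD' cursor=4
After op 9 (select(2,4) replace("NN")): buf='GDNN' cursor=4
After op 10 (insert('R')): buf='GDNNR' cursor=5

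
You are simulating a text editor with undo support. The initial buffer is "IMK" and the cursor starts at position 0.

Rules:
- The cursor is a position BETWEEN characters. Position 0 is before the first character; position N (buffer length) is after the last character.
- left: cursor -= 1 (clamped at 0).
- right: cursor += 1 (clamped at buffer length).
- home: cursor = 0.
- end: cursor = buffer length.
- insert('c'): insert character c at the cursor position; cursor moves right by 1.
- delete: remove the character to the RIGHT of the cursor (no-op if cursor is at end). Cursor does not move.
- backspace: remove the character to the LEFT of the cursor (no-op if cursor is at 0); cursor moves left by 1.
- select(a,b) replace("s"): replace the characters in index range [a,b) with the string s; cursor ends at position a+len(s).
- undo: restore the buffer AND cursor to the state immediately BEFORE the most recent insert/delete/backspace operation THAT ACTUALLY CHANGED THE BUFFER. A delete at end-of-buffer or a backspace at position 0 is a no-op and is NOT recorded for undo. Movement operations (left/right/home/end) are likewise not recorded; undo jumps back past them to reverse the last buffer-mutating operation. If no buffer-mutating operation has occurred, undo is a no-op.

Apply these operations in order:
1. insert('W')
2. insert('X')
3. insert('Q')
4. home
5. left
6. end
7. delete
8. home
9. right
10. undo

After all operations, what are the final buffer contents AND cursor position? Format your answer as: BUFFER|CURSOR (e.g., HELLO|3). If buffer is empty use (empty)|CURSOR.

Answer: WXIMK|2

Derivation:
After op 1 (insert('W')): buf='WIMK' cursor=1
After op 2 (insert('X')): buf='WXIMK' cursor=2
After op 3 (insert('Q')): buf='WXQIMK' cursor=3
After op 4 (home): buf='WXQIMK' cursor=0
After op 5 (left): buf='WXQIMK' cursor=0
After op 6 (end): buf='WXQIMK' cursor=6
After op 7 (delete): buf='WXQIMK' cursor=6
After op 8 (home): buf='WXQIMK' cursor=0
After op 9 (right): buf='WXQIMK' cursor=1
After op 10 (undo): buf='WXIMK' cursor=2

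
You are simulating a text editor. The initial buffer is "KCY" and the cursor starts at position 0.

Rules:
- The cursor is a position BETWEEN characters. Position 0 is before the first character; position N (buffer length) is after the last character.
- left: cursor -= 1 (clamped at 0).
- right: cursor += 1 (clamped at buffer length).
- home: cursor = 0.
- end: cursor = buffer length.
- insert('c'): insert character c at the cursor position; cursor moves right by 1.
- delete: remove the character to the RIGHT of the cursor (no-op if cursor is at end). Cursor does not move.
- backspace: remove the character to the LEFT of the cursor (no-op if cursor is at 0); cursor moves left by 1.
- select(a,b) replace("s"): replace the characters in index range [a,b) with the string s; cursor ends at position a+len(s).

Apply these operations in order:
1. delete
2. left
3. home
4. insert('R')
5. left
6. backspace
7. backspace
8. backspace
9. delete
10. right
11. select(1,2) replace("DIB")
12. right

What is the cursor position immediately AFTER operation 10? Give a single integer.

Answer: 1

Derivation:
After op 1 (delete): buf='CY' cursor=0
After op 2 (left): buf='CY' cursor=0
After op 3 (home): buf='CY' cursor=0
After op 4 (insert('R')): buf='RCY' cursor=1
After op 5 (left): buf='RCY' cursor=0
After op 6 (backspace): buf='RCY' cursor=0
After op 7 (backspace): buf='RCY' cursor=0
After op 8 (backspace): buf='RCY' cursor=0
After op 9 (delete): buf='CY' cursor=0
After op 10 (right): buf='CY' cursor=1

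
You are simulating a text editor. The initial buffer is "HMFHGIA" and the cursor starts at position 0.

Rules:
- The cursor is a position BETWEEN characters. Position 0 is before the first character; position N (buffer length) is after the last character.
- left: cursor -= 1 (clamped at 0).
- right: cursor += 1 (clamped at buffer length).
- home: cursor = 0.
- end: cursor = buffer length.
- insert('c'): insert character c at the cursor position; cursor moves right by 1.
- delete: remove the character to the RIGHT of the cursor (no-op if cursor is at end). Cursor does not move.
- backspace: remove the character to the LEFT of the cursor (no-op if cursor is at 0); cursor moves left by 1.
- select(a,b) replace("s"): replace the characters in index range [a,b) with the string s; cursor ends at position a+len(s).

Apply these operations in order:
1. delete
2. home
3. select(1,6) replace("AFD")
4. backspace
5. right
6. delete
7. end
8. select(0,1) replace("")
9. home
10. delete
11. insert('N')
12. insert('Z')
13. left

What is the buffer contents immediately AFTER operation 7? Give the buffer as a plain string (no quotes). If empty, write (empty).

After op 1 (delete): buf='MFHGIA' cursor=0
After op 2 (home): buf='MFHGIA' cursor=0
After op 3 (select(1,6) replace("AFD")): buf='MAFD' cursor=4
After op 4 (backspace): buf='MAF' cursor=3
After op 5 (right): buf='MAF' cursor=3
After op 6 (delete): buf='MAF' cursor=3
After op 7 (end): buf='MAF' cursor=3

Answer: MAF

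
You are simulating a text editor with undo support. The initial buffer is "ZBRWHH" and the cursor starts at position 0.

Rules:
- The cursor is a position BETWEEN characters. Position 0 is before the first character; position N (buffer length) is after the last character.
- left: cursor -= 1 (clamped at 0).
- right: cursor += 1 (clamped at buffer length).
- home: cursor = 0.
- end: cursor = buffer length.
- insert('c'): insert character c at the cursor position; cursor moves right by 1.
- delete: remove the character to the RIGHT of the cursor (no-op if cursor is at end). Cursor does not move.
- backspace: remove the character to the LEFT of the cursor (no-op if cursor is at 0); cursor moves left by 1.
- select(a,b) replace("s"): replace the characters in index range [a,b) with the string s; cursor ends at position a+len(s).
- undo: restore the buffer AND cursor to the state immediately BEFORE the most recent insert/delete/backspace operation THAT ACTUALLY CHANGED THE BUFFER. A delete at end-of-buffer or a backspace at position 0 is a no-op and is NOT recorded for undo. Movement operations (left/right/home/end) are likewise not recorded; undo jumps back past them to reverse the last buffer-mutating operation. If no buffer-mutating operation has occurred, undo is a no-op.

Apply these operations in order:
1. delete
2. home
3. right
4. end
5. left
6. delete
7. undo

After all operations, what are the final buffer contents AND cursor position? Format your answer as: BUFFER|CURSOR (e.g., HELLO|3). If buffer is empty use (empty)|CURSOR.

After op 1 (delete): buf='BRWHH' cursor=0
After op 2 (home): buf='BRWHH' cursor=0
After op 3 (right): buf='BRWHH' cursor=1
After op 4 (end): buf='BRWHH' cursor=5
After op 5 (left): buf='BRWHH' cursor=4
After op 6 (delete): buf='BRWH' cursor=4
After op 7 (undo): buf='BRWHH' cursor=4

Answer: BRWHH|4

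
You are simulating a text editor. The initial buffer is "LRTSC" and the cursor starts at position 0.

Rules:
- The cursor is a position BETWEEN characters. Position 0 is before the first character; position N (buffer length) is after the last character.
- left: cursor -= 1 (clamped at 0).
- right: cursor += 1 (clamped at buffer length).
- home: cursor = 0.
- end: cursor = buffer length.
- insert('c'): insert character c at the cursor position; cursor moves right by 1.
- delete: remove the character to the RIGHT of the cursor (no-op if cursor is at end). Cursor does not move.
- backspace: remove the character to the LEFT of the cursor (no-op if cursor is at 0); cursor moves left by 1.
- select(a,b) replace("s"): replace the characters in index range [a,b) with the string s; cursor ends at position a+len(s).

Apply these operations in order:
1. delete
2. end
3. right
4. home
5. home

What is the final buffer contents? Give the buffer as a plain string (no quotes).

Answer: RTSC

Derivation:
After op 1 (delete): buf='RTSC' cursor=0
After op 2 (end): buf='RTSC' cursor=4
After op 3 (right): buf='RTSC' cursor=4
After op 4 (home): buf='RTSC' cursor=0
After op 5 (home): buf='RTSC' cursor=0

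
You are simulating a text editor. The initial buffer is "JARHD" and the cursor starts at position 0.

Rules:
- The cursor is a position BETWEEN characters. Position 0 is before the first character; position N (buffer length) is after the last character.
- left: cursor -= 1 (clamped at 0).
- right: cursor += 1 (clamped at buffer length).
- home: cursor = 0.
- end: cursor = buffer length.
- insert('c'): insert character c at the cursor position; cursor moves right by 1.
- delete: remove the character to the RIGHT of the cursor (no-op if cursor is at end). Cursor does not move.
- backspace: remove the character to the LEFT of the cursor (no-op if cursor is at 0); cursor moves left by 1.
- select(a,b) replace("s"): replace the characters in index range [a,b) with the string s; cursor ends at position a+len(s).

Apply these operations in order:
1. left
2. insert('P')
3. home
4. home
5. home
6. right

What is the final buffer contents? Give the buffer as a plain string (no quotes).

Answer: PJARHD

Derivation:
After op 1 (left): buf='JARHD' cursor=0
After op 2 (insert('P')): buf='PJARHD' cursor=1
After op 3 (home): buf='PJARHD' cursor=0
After op 4 (home): buf='PJARHD' cursor=0
After op 5 (home): buf='PJARHD' cursor=0
After op 6 (right): buf='PJARHD' cursor=1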